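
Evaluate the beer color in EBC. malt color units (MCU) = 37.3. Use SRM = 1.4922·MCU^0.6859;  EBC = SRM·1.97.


SRM = 1.4922·37.3^0.6859 = 17.8592
EBC = 17.8592·1.97

35.1826 EBC


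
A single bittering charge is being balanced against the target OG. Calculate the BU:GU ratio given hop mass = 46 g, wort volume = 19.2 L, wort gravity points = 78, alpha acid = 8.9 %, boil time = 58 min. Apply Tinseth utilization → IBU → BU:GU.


U = 1.65·0.000125^(GP/1000)·(1−e^(−0.04t))/4.15;  IBU = (α/100)·m·U·1000/V;  BU:GU = IBU/GP
U = 1.65·0.000125^(78/1000)·(1−e^(−0.04·58))/4.15 = 0.1779
IBU = (8.9/100)·46·0.1779·1000/19.2 = 37.9242
BU:GU = 37.9242/78

0.4862


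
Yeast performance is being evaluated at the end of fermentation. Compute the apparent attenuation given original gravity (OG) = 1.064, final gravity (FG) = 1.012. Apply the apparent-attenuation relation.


AA = (OG − FG)/(OG − 1) · 100
AA = (1.064 − 1.012)/(1.064 − 1) · 100

81.2500 %


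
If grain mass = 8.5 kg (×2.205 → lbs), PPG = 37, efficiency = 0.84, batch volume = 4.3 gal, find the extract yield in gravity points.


points = lbs × PPG × eff / vol
lbs = 8.5 × 2.205 = 18.7425
points = 18.7425 × 37 × 0.84 / 4.3

135.4690 points


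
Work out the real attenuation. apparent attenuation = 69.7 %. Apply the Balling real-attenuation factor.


RA = AA · 0.8192
RA = 69.7 · 0.8192

57.0982 %


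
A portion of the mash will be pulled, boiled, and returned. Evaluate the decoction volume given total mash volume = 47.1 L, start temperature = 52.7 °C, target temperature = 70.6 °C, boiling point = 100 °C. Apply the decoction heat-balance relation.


V_dec = V_total·(T_target − T_start)/(T_boil − T_start)
V_dec = 47.1·(70.6 − 52.7)/(100 − 52.7)

17.8243 L


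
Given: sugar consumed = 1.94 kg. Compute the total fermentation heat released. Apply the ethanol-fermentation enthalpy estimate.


Q = m_sugar · 590 kJ/kg
Q = 1.94 · 590

1144.6000 kJ


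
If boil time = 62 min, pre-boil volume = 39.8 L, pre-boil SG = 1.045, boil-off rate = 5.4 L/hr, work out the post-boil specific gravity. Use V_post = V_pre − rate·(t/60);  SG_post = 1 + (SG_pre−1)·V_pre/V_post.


V_post = 39.8 − 5.4·(62/60) = 34.2200
SG_post = 1 + (1.045 − 1)·39.8/34.2200

1.0523


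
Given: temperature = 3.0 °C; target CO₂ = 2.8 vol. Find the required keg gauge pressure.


psi = vols/(0.01821 + 0.09011·e^(−0.04·T)) − 14.695
psi = 2.8/(0.01821 + 0.09011·e^(−0.04·3.0)) − 14.695

13.8385 psi


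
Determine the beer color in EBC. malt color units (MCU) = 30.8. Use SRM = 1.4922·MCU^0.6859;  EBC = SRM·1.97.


SRM = 1.4922·30.8^0.6859 = 15.6612
EBC = 15.6612·1.97

30.8525 EBC


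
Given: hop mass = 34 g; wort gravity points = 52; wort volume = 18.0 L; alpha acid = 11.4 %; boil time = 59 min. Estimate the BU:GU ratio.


U = 1.65·0.000125^(GP/1000)·(1−e^(−0.04t))/4.15;  IBU = (α/100)·m·U·1000/V;  BU:GU = IBU/GP
U = 1.65·0.000125^(52/1000)·(1−e^(−0.04·59))/4.15 = 0.2256
IBU = (11.4/100)·34·0.2256·1000/18.0 = 48.5862
BU:GU = 48.5862/52

0.9344


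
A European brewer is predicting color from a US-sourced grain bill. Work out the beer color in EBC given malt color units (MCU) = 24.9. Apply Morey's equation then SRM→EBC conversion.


SRM = 1.4922·MCU^0.6859;  EBC = SRM·1.97
SRM = 1.4922·24.9^0.6859 = 13.5357
EBC = 13.5357·1.97

26.6653 EBC


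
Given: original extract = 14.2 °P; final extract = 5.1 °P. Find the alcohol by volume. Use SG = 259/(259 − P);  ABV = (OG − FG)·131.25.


OG = 259/(259 − 14.2) = 1.0580
FG = 259/(259 − 5.1) = 1.0201
ABV = (1.0580 − 1.0201)·131.25

4.9770 % ABV


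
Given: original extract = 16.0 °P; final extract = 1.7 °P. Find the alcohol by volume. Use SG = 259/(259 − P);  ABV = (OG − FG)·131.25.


OG = 259/(259 − 16.0) = 1.0658
FG = 259/(259 − 1.7) = 1.0066
ABV = (1.0658 − 1.0066)·131.25

7.7748 % ABV


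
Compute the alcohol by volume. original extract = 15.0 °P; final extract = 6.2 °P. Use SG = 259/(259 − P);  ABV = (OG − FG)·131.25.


OG = 259/(259 − 15.0) = 1.0615
FG = 259/(259 − 6.2) = 1.0245
ABV = (1.0615 − 1.0245)·131.25

4.8497 % ABV


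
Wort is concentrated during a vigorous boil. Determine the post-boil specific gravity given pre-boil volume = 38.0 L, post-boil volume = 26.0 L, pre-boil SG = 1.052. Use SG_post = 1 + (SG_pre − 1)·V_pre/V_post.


pts_pre = (1.052 − 1)·1000 = 52.0000
pts_post = 52.0000·38.0/26.0 = 76.0000
SG_post = 1 + 76.0000/1000

1.0760


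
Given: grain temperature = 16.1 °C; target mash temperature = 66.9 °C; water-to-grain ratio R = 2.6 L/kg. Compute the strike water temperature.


T_strike = (0.41/R)·(T_mash − T_grain) + T_mash
T_strike = (0.41/2.6)·(66.9 − 16.1) + 66.9

74.9108 °C


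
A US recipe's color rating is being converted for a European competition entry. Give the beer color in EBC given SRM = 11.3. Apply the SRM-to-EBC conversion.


EBC = SRM · 1.97
EBC = 11.3 · 1.97

22.2610 EBC


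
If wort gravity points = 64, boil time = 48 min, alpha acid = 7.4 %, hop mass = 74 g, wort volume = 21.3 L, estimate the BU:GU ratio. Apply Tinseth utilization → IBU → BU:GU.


U = 1.65·0.000125^(GP/1000)·(1−e^(−0.04t))/4.15;  IBU = (α/100)·m·U·1000/V;  BU:GU = IBU/GP
U = 1.65·0.000125^(64/1000)·(1−e^(−0.04·48))/4.15 = 0.1909
IBU = (7.4/100)·74·0.1909·1000/21.3 = 49.0762
BU:GU = 49.0762/64

0.7668


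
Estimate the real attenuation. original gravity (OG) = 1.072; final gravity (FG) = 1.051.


AA = (OG−FG)/(OG−1)·100;  RA = AA·0.8192
AA = (1.072 − 1.051)/(1.072 − 1)·100 = 29.1667
RA = 29.1667·0.8192

23.8933 %


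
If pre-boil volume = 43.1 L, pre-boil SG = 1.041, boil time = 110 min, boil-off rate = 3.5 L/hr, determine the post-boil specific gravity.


V_post = V_pre − rate·(t/60);  SG_post = 1 + (SG_pre−1)·V_pre/V_post
V_post = 43.1 − 3.5·(110/60) = 36.6833
SG_post = 1 + (1.041 − 1)·43.1/36.6833

1.0482


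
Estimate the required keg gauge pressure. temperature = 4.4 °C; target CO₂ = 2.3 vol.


psi = vols/(0.01821 + 0.09011·e^(−0.04·T)) − 14.695
psi = 2.3/(0.01821 + 0.09011·e^(−0.04·4.4)) − 14.695

9.8310 psi


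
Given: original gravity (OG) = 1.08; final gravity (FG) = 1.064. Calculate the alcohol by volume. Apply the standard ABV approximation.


ABV = (OG − FG) · 131.25
ABV = (1.08 − 1.064) · 131.25

2.1000 % ABV


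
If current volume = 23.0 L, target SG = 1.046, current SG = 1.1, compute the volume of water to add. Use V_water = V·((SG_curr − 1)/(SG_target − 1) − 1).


V_water = 23.0·((1.1 − 1)/(1.046 − 1) − 1)

27.0000 L


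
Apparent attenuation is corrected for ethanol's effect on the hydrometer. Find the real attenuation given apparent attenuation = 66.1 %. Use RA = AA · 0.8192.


RA = 66.1 · 0.8192

54.1491 %


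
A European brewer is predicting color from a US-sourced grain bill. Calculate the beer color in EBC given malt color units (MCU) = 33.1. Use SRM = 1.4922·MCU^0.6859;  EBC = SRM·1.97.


SRM = 1.4922·33.1^0.6859 = 16.4542
EBC = 16.4542·1.97

32.4148 EBC


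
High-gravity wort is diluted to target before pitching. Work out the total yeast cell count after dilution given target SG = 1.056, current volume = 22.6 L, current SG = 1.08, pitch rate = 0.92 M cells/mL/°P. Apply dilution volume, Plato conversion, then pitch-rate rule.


V_w = V·((SG_c−1)/(SG_t−1)−1);  °P = 259 − 259/SG_t;  cells = rate·(V+V_w)·°P
V_w = 22.6·((1.08−1)/(1.056−1)−1) = 9.6857
V_final = 22.6 + 9.6857 = 32.2857
°P = 259 − 259/1.056 = 13.7348
cells = 0.92·32.2857·13.7348

407.9642 billion cells


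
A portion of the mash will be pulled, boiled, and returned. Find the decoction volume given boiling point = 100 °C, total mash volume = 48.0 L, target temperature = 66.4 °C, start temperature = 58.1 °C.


V_dec = V_total·(T_target − T_start)/(T_boil − T_start)
V_dec = 48.0·(66.4 − 58.1)/(100 − 58.1)

9.5084 L


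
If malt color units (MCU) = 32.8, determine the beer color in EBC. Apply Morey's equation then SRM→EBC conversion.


SRM = 1.4922·MCU^0.6859;  EBC = SRM·1.97
SRM = 1.4922·32.8^0.6859 = 16.3518
EBC = 16.3518·1.97

32.2130 EBC


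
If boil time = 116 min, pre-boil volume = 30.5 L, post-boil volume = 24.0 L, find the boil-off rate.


rate = (V_pre − V_post) / (t_min/60)
rate = (30.5 − 24.0) / (116/60)

3.3621 L/hr


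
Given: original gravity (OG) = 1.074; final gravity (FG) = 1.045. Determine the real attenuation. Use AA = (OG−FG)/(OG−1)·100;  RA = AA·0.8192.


AA = (1.074 − 1.045)/(1.074 − 1)·100 = 39.1892
RA = 39.1892·0.8192

32.1038 %


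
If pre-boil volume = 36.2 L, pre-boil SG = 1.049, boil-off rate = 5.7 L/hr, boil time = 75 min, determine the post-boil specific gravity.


V_post = V_pre − rate·(t/60);  SG_post = 1 + (SG_pre−1)·V_pre/V_post
V_post = 36.2 − 5.7·(75/60) = 29.0750
SG_post = 1 + (1.049 − 1)·36.2/29.0750

1.0610


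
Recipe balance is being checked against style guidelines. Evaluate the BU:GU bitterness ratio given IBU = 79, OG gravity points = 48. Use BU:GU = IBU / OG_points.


BU:GU = 79 / 48

1.6458


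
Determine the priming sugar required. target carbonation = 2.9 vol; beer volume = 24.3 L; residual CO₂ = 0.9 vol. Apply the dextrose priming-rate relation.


sugar = (target − residual)·4.0·V
sugar = (2.9 − 0.9)·4.0·24.3

194.4000 g


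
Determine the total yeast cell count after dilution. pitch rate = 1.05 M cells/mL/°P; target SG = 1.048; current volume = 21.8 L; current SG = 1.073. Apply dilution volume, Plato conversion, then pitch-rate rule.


V_w = V·((SG_c−1)/(SG_t−1)−1);  °P = 259 − 259/SG_t;  cells = rate·(V+V_w)·°P
V_w = 21.8·((1.073−1)/(1.048−1)−1) = 11.3542
V_final = 21.8 + 11.3542 = 33.1542
°P = 259 − 259/1.048 = 11.8626
cells = 1.05·33.1542·11.8626

412.9592 billion cells


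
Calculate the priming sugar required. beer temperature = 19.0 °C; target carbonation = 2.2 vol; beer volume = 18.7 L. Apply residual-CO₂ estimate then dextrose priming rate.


residual = 14.695·(0.01821 + 0.09011·e^(−0.04·T));  sugar = (target − residual)·4.0·V
residual = 14.695·(0.01821 + 0.09011·e^(−0.04·19.0)) = 0.8869
sugar = (2.2 − 0.8869)·4.0·18.7

98.2226 g


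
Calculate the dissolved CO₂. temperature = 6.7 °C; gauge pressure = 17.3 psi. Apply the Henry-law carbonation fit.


vols = (P + 14.695)·(0.01821 + 0.09011·e^(−0.04·T))
vols = (17.3 + 14.695)·(0.01821 + 0.09011·e^(−0.04·6.7))

2.7879 volumes


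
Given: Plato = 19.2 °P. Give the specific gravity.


SG = 259/(259 − P)
SG = 259/(259 − 19.2)

1.0801


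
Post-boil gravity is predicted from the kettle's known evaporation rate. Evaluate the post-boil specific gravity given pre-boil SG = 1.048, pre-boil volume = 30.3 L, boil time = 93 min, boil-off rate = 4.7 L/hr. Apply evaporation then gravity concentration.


V_post = V_pre − rate·(t/60);  SG_post = 1 + (SG_pre−1)·V_pre/V_post
V_post = 30.3 − 4.7·(93/60) = 23.0150
SG_post = 1 + (1.048 − 1)·30.3/23.0150

1.0632


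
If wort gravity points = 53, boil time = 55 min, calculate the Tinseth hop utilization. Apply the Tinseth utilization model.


U = 1.65·0.000125^(GP/1000) · (1 − e^(−0.04·t))/4.15
bigness = 1.65·0.000125^(53/1000) = 1.0248
boil_factor = (1 − e^(−0.04·55))/4.15 = 0.2143
U = 1.0248 · 0.2143

0.2196


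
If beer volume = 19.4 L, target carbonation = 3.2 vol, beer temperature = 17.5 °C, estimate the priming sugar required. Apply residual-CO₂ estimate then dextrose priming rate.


residual = 14.695·(0.01821 + 0.09011·e^(−0.04·T));  sugar = (target − residual)·4.0·V
residual = 14.695·(0.01821 + 0.09011·e^(−0.04·17.5)) = 0.9252
sugar = (3.2 − 0.9252)·4.0·19.4

176.5278 g


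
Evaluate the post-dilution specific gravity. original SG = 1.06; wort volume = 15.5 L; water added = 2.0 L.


SG_new = 1 + (SG_old − 1)·V_old/(V_old + V_water)
pts = (1.06 − 1)·1000·15.5/(15.5 + 2.0) = 53.1429
SG_new = 1 + 53.1429/1000

1.0531


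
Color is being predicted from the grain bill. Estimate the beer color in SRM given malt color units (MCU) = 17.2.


SRM = 1.4922 · MCU^0.6859
SRM = 1.4922 · 17.2^0.6859

10.5021 SRM


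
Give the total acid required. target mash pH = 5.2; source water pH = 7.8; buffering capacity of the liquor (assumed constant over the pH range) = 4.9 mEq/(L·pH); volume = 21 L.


acid = buffering capacity · (pH_source − pH_target) · V
acid = 4.9 · (7.8 − 5.2) · 21

267.5400 mEq


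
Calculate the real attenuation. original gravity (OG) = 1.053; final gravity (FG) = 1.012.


AA = (OG−FG)/(OG−1)·100;  RA = AA·0.8192
AA = (1.053 − 1.012)/(1.053 − 1)·100 = 77.3585
RA = 77.3585·0.8192

63.3721 %


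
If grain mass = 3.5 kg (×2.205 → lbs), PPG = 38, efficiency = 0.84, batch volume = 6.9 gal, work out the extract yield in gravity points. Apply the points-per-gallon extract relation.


points = lbs × PPG × eff / vol
lbs = 3.5 × 2.205 = 7.7175
points = 7.7175 × 38 × 0.84 / 6.9

35.7018 points


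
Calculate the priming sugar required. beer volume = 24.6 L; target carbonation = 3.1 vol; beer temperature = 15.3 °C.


residual = 14.695·(0.01821 + 0.09011·e^(−0.04·T));  sugar = (target − residual)·4.0·V
residual = 14.695·(0.01821 + 0.09011·e^(−0.04·15.3)) = 0.9856
sugar = (3.1 − 0.9856)·4.0·24.6

208.0525 g


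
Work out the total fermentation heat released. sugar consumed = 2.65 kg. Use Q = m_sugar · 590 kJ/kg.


Q = 2.65 · 590

1563.5000 kJ


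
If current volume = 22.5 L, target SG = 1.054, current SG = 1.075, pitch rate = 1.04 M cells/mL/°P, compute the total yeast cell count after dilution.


V_w = V·((SG_c−1)/(SG_t−1)−1);  °P = 259 − 259/SG_t;  cells = rate·(V+V_w)·°P
V_w = 22.5·((1.075−1)/(1.054−1)−1) = 8.7500
V_final = 22.5 + 8.7500 = 31.2500
°P = 259 − 259/1.054 = 13.2694
cells = 1.04·31.2500·13.2694

431.2571 billion cells


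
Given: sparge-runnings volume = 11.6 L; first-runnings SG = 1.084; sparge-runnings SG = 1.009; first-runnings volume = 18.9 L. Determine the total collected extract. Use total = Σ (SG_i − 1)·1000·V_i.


first = (1.084 − 1)·1000·18.9 = 1587.6000
sparge = (1.009 − 1)·1000·11.6 = 104.4000
total = 1587.6000 + 104.4000

1692.0000 gravity·L


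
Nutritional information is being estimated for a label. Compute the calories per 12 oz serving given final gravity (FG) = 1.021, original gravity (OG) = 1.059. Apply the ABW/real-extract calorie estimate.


ABW = (OG−FG)·131.25·0.79/FG;  °P = 259 − 259/SG (for OG→OE and FG→AE);  RE = 0.1808·OE + 0.8192·AE;  Cal = (6.9·ABW + 4·(RE−0.1))·FG·3.55
ABW = (1.059 − 1.021)·131.25·0.79/1.021 = 3.8591
OE = 259 − 259/1.059 = 14.4297 °P
AE = 259 − 259/1.021 = 5.3271 °P
RE = 0.1808·14.4297 + 0.8192·5.3271 = 6.9729 °P
Cal = (6.9·3.8591 + 4·(6.9729−0.1))·1.021·3.55

196.1575 kcal


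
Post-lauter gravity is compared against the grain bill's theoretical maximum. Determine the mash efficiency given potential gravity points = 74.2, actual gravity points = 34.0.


efficiency = actual / potential × 100
efficiency = 34.0 / 74.2 × 100

45.8221 %


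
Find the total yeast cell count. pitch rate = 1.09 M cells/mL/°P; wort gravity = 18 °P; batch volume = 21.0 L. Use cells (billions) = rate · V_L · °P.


cells = 1.09 · 21.0 · 18

412.0200 billion cells


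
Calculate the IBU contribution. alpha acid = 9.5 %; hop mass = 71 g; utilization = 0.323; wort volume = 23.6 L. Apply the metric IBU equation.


IBU = (α/100)·mass·U·1000 / V
IBU = (9.5/100)·71·0.323·1000 / 23.6

92.3150 IBU


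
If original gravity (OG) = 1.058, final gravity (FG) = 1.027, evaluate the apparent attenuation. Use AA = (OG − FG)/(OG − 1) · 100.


AA = (1.058 − 1.027)/(1.058 − 1) · 100

53.4483 %


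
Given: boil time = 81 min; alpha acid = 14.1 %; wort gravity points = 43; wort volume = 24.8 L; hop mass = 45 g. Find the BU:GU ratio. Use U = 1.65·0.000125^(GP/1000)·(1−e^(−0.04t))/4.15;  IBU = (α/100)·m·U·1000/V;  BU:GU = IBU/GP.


U = 1.65·0.000125^(43/1000)·(1−e^(−0.04·81))/4.15 = 0.2596
IBU = (14.1/100)·45·0.2596·1000/24.8 = 66.4098
BU:GU = 66.4098/43

1.5444


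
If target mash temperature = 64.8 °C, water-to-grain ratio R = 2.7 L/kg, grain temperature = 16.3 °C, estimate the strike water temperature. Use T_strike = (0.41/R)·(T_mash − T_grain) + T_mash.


T_strike = (0.41/2.7)·(64.8 − 16.3) + 64.8

72.1648 °C


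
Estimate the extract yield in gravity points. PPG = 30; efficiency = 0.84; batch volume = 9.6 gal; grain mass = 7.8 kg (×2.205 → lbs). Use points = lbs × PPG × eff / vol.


lbs = 7.8 × 2.205 = 17.1990
points = 17.1990 × 30 × 0.84 / 9.6

45.1474 points


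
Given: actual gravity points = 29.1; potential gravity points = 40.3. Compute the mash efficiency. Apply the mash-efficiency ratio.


efficiency = actual / potential × 100
efficiency = 29.1 / 40.3 × 100

72.2084 %


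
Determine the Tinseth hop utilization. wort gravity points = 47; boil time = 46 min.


U = 1.65·0.000125^(GP/1000) · (1 − e^(−0.04·t))/4.15
bigness = 1.65·0.000125^(47/1000) = 1.0815
boil_factor = (1 − e^(−0.04·46))/4.15 = 0.2027
U = 1.0815 · 0.2027

0.2192


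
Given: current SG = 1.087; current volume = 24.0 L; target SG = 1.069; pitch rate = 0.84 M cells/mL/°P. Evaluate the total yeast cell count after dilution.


V_w = V·((SG_c−1)/(SG_t−1)−1);  °P = 259 − 259/SG_t;  cells = rate·(V+V_w)·°P
V_w = 24.0·((1.087−1)/(1.069−1)−1) = 6.2609
V_final = 24.0 + 6.2609 = 30.2609
°P = 259 − 259/1.069 = 16.7175
cells = 0.84·30.2609·16.7175

424.9441 billion cells


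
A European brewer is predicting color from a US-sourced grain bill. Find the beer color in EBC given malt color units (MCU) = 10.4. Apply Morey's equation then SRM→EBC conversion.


SRM = 1.4922·MCU^0.6859;  EBC = SRM·1.97
SRM = 1.4922·10.4^0.6859 = 7.4372
EBC = 7.4372·1.97

14.6513 EBC


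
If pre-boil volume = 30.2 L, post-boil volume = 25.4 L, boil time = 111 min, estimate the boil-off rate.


rate = (V_pre − V_post) / (t_min/60)
rate = (30.2 − 25.4) / (111/60)

2.5946 L/hr


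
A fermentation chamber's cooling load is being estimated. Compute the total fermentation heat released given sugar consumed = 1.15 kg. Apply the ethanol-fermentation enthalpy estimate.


Q = m_sugar · 590 kJ/kg
Q = 1.15 · 590

678.5000 kJ


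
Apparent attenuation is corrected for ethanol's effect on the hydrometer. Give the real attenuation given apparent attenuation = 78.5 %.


RA = AA · 0.8192
RA = 78.5 · 0.8192

64.3072 %


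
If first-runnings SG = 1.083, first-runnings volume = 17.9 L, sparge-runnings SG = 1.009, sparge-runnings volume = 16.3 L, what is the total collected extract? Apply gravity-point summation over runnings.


total = Σ (SG_i − 1)·1000·V_i
first = (1.083 − 1)·1000·17.9 = 1485.7000
sparge = (1.009 − 1)·1000·16.3 = 146.7000
total = 1485.7000 + 146.7000

1632.4000 gravity·L


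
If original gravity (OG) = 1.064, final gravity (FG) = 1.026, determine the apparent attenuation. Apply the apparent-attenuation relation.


AA = (OG − FG)/(OG − 1) · 100
AA = (1.064 − 1.026)/(1.064 − 1) · 100

59.3750 %


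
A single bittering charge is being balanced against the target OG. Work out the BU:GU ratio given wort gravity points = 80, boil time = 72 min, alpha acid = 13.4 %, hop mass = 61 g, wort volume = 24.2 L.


U = 1.65·0.000125^(GP/1000)·(1−e^(−0.04t))/4.15;  IBU = (α/100)·m·U·1000/V;  BU:GU = IBU/GP
U = 1.65·0.000125^(80/1000)·(1−e^(−0.04·72))/4.15 = 0.1829
IBU = (13.4/100)·61·0.1829·1000/24.2 = 61.7615
BU:GU = 61.7615/80

0.7720


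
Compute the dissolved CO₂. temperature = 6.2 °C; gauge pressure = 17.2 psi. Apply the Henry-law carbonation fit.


vols = (P + 14.695)·(0.01821 + 0.09011·e^(−0.04·T))
vols = (17.2 + 14.695)·(0.01821 + 0.09011·e^(−0.04·6.2))

2.8236 volumes


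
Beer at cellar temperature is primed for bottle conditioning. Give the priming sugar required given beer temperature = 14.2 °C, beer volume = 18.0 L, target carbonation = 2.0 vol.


residual = 14.695·(0.01821 + 0.09011·e^(−0.04·T));  sugar = (target − residual)·4.0·V
residual = 14.695·(0.01821 + 0.09011·e^(−0.04·14.2)) = 1.0179
sugar = (2.0 − 1.0179)·4.0·18.0

70.7080 g


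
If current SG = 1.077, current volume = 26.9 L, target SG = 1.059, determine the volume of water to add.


V_water = V·((SG_curr − 1)/(SG_target − 1) − 1)
V_water = 26.9·((1.077 − 1)/(1.059 − 1) − 1)

8.2068 L


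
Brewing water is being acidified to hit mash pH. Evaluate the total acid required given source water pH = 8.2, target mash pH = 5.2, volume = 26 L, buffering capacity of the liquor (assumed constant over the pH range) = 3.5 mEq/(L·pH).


acid = buffering capacity · (pH_source − pH_target) · V
acid = 3.5 · (8.2 − 5.2) · 26

273.0000 mEq


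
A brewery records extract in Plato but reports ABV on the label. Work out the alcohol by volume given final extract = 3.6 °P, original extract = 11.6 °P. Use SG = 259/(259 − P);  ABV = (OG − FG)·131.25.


OG = 259/(259 − 11.6) = 1.0469
FG = 259/(259 − 3.6) = 1.0141
ABV = (1.0469 − 1.0141)·131.25

4.3040 % ABV


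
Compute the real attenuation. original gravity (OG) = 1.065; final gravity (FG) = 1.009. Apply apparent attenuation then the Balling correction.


AA = (OG−FG)/(OG−1)·100;  RA = AA·0.8192
AA = (1.065 − 1.009)/(1.065 − 1)·100 = 86.1538
RA = 86.1538·0.8192

70.5772 %


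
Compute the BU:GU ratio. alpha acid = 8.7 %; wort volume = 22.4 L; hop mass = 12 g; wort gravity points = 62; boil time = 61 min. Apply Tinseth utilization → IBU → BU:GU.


U = 1.65·0.000125^(GP/1000)·(1−e^(−0.04t))/4.15;  IBU = (α/100)·m·U·1000/V;  BU:GU = IBU/GP
U = 1.65·0.000125^(62/1000)·(1−e^(−0.04·61))/4.15 = 0.2079
IBU = (8.7/100)·12·0.2079·1000/22.4 = 9.6893
BU:GU = 9.6893/62

0.1563


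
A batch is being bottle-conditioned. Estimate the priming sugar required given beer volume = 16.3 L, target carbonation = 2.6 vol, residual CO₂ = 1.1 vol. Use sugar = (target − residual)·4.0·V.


sugar = (2.6 − 1.1)·4.0·16.3

97.8000 g


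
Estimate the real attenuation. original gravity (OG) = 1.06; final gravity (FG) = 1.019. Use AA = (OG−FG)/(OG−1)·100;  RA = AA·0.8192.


AA = (1.06 − 1.019)/(1.06 − 1)·100 = 68.3333
RA = 68.3333·0.8192

55.9787 %


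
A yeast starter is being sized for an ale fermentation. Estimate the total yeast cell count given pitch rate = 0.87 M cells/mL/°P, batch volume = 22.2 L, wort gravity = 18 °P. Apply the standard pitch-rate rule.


cells (billions) = rate · V_L · °P
cells = 0.87 · 22.2 · 18

347.6520 billion cells


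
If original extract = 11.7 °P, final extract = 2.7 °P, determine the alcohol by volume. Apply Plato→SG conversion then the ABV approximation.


SG = 259/(259 − P);  ABV = (OG − FG)·131.25
OG = 259/(259 − 11.7) = 1.0473
FG = 259/(259 − 2.7) = 1.0105
ABV = (1.0473 − 1.0105)·131.25

4.8269 % ABV


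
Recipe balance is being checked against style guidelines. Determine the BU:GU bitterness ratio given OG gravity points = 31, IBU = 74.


BU:GU = IBU / OG_points
BU:GU = 74 / 31

2.3871


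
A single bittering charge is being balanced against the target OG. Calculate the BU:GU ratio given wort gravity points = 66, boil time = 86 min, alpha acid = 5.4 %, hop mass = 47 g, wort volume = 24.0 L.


U = 1.65·0.000125^(GP/1000)·(1−e^(−0.04t))/4.15;  IBU = (α/100)·m·U·1000/V;  BU:GU = IBU/GP
U = 1.65·0.000125^(66/1000)·(1−e^(−0.04·86))/4.15 = 0.2127
IBU = (5.4/100)·47·0.2127·1000/24.0 = 22.4884
BU:GU = 22.4884/66

0.3407


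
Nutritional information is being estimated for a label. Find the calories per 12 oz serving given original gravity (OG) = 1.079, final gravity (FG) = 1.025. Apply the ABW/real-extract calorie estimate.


ABW = (OG−FG)·131.25·0.79/FG;  °P = 259 − 259/SG (for OG→OE and FG→AE);  RE = 0.1808·OE + 0.8192·AE;  Cal = (6.9·ABW + 4·(RE−0.1))·FG·3.55
ABW = (1.079 − 1.025)·131.25·0.79/1.025 = 5.4626
OE = 259 − 259/1.079 = 18.9629 °P
AE = 259 − 259/1.025 = 6.3171 °P
RE = 0.1808·18.9629 + 0.8192·6.3171 = 8.6034 °P
Cal = (6.9·5.4626 + 4·(8.6034−0.1))·1.025·3.55

260.9182 kcal


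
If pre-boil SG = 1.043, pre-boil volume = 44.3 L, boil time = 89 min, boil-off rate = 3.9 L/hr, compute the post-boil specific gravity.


V_post = V_pre − rate·(t/60);  SG_post = 1 + (SG_pre−1)·V_pre/V_post
V_post = 44.3 − 3.9·(89/60) = 38.5150
SG_post = 1 + (1.043 − 1)·44.3/38.5150

1.0495


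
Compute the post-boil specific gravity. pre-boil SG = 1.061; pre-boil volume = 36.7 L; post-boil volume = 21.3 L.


SG_post = 1 + (SG_pre − 1)·V_pre/V_post
pts_pre = (1.061 − 1)·1000 = 61.0000
pts_post = 61.0000·36.7/21.3 = 105.1033
SG_post = 1 + 105.1033/1000

1.1051


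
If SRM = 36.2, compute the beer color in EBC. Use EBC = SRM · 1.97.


EBC = 36.2 · 1.97

71.3140 EBC


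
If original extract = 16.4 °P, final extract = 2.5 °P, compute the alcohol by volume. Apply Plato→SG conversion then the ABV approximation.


SG = 259/(259 − P);  ABV = (OG − FG)·131.25
OG = 259/(259 − 16.4) = 1.0676
FG = 259/(259 − 2.5) = 1.0097
ABV = (1.0676 − 1.0097)·131.25

7.5934 % ABV


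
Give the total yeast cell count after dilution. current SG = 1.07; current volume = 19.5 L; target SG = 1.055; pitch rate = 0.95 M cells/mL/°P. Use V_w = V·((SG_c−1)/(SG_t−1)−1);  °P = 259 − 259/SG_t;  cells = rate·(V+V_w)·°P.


V_w = 19.5·((1.07−1)/(1.055−1)−1) = 5.3182
V_final = 19.5 + 5.3182 = 24.8182
°P = 259 − 259/1.055 = 13.5024
cells = 0.95·24.8182·13.5024

318.3491 billion cells


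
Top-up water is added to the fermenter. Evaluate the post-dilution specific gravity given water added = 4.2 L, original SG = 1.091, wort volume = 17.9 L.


SG_new = 1 + (SG_old − 1)·V_old/(V_old + V_water)
pts = (1.091 − 1)·1000·17.9/(17.9 + 4.2) = 73.7059
SG_new = 1 + 73.7059/1000

1.0737


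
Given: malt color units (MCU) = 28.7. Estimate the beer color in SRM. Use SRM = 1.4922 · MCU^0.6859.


SRM = 1.4922 · 28.7^0.6859

14.9207 SRM


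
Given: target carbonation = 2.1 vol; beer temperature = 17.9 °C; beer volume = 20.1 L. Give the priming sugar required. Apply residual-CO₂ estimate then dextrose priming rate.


residual = 14.695·(0.01821 + 0.09011·e^(−0.04·T));  sugar = (target − residual)·4.0·V
residual = 14.695·(0.01821 + 0.09011·e^(−0.04·17.9)) = 0.9147
sugar = (2.1 − 0.9147)·4.0·20.1

95.2965 g


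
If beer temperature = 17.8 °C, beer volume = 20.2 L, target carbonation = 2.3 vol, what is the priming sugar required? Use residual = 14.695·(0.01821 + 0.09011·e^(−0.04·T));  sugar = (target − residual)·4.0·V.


residual = 14.695·(0.01821 + 0.09011·e^(−0.04·17.8)) = 0.9173
sugar = (2.3 − 0.9173)·4.0·20.2

111.7210 g


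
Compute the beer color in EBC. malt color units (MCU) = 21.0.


SRM = 1.4922·MCU^0.6859;  EBC = SRM·1.97
SRM = 1.4922·21.0^0.6859 = 12.0431
EBC = 12.0431·1.97

23.7249 EBC


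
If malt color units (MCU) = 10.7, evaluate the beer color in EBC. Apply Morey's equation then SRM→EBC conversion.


SRM = 1.4922·MCU^0.6859;  EBC = SRM·1.97
SRM = 1.4922·10.7^0.6859 = 7.5837
EBC = 7.5837·1.97

14.9399 EBC


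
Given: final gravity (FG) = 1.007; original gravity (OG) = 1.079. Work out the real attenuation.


AA = (OG−FG)/(OG−1)·100;  RA = AA·0.8192
AA = (1.079 − 1.007)/(1.079 − 1)·100 = 91.1392
RA = 91.1392·0.8192

74.6613 %


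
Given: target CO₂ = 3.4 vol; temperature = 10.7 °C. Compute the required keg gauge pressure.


psi = vols/(0.01821 + 0.09011·e^(−0.04·T)) − 14.695
psi = 3.4/(0.01821 + 0.09011·e^(−0.04·10.7)) − 14.695

29.4926 psi


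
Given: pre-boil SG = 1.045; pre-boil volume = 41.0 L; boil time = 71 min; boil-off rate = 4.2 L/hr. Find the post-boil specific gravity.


V_post = V_pre − rate·(t/60);  SG_post = 1 + (SG_pre−1)·V_pre/V_post
V_post = 41.0 − 4.2·(71/60) = 36.0300
SG_post = 1 + (1.045 − 1)·41.0/36.0300

1.0512


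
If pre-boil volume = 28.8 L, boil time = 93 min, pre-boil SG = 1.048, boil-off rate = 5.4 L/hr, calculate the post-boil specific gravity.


V_post = V_pre − rate·(t/60);  SG_post = 1 + (SG_pre−1)·V_pre/V_post
V_post = 28.8 − 5.4·(93/60) = 20.4300
SG_post = 1 + (1.048 − 1)·28.8/20.4300

1.0677


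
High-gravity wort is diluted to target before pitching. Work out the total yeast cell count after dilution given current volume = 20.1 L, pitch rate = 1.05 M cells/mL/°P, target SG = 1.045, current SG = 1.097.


V_w = V·((SG_c−1)/(SG_t−1)−1);  °P = 259 − 259/SG_t;  cells = rate·(V+V_w)·°P
V_w = 20.1·((1.097−1)/(1.045−1)−1) = 23.2267
V_final = 20.1 + 23.2267 = 43.3267
°P = 259 − 259/1.045 = 11.1531
cells = 1.05·43.3267·11.1531

507.3884 billion cells


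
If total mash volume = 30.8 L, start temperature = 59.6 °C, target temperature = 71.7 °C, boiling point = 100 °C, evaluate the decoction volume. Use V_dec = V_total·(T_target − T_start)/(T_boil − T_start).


V_dec = 30.8·(71.7 − 59.6)/(100 − 59.6)

9.2248 L


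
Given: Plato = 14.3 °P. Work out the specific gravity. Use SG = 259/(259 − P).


SG = 259/(259 − 14.3)

1.0584


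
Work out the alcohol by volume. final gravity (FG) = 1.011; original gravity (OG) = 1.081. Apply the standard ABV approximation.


ABV = (OG − FG) · 131.25
ABV = (1.081 − 1.011) · 131.25

9.1875 % ABV


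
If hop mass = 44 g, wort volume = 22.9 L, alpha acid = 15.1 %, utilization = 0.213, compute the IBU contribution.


IBU = (α/100)·mass·U·1000 / V
IBU = (15.1/100)·44·0.213·1000 / 22.9

61.7979 IBU


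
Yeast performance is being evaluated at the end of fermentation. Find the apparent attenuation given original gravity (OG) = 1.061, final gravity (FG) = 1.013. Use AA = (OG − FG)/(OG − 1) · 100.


AA = (1.061 − 1.013)/(1.061 − 1) · 100

78.6885 %


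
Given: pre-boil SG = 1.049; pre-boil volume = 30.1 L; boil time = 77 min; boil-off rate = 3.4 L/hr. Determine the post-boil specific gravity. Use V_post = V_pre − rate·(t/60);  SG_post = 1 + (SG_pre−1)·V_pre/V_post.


V_post = 30.1 − 3.4·(77/60) = 25.7367
SG_post = 1 + (1.049 − 1)·30.1/25.7367

1.0573


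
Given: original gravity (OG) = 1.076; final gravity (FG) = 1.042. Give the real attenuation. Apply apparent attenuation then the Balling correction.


AA = (OG−FG)/(OG−1)·100;  RA = AA·0.8192
AA = (1.076 − 1.042)/(1.076 − 1)·100 = 44.7368
RA = 44.7368·0.8192

36.6484 %


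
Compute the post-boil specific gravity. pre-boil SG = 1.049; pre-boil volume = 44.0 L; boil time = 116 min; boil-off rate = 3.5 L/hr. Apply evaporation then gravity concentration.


V_post = V_pre − rate·(t/60);  SG_post = 1 + (SG_pre−1)·V_pre/V_post
V_post = 44.0 − 3.5·(116/60) = 37.2333
SG_post = 1 + (1.049 − 1)·44.0/37.2333

1.0579


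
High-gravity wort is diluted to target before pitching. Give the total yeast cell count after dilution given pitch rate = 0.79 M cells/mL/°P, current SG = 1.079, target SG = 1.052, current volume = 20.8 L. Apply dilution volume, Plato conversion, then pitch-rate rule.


V_w = V·((SG_c−1)/(SG_t−1)−1);  °P = 259 − 259/SG_t;  cells = rate·(V+V_w)·°P
V_w = 20.8·((1.079−1)/(1.052−1)−1) = 10.8000
V_final = 20.8 + 10.8000 = 31.6000
°P = 259 − 259/1.052 = 12.8023
cells = 0.79·31.6000·12.8023

319.5962 billion cells


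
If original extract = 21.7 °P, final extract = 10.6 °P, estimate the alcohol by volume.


SG = 259/(259 − P);  ABV = (OG − FG)·131.25
OG = 259/(259 − 21.7) = 1.0914
FG = 259/(259 − 10.6) = 1.0427
ABV = (1.0914 − 1.0427)·131.25

6.4014 % ABV


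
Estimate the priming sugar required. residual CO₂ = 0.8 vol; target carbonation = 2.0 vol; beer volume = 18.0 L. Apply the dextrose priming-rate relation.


sugar = (target − residual)·4.0·V
sugar = (2.0 − 0.8)·4.0·18.0

86.4000 g


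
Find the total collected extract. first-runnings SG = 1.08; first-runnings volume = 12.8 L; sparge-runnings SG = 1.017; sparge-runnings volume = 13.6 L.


total = Σ (SG_i − 1)·1000·V_i
first = (1.08 − 1)·1000·12.8 = 1024.0000
sparge = (1.017 − 1)·1000·13.6 = 231.2000
total = 1024.0000 + 231.2000

1255.2000 gravity·L


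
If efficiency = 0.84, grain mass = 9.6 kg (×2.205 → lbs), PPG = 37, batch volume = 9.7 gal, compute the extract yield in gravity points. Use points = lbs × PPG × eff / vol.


lbs = 9.6 × 2.205 = 21.1680
points = 21.1680 × 37 × 0.84 / 9.7

67.8249 points


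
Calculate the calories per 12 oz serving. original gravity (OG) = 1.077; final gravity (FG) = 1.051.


ABW = (OG−FG)·131.25·0.79/FG;  °P = 259 − 259/SG (for OG→OE and FG→AE);  RE = 0.1808·OE + 0.8192·AE;  Cal = (6.9·ABW + 4·(RE−0.1))·FG·3.55
ABW = (1.077 − 1.051)·131.25·0.79/1.051 = 2.5651
OE = 259 − 259/1.077 = 18.5172 °P
AE = 259 − 259/1.051 = 12.5680 °P
RE = 0.1808·18.5172 + 0.8192·12.5680 = 13.6436 °P
Cal = (6.9·2.5651 + 4·(13.6436−0.1))·1.051·3.55

268.1634 kcal


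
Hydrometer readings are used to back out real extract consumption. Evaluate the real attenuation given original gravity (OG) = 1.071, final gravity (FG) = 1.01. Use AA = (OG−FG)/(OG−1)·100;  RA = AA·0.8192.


AA = (1.071 − 1.01)/(1.071 − 1)·100 = 85.9155
RA = 85.9155·0.8192

70.3820 %


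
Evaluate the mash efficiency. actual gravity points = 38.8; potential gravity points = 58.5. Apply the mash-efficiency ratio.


efficiency = actual / potential × 100
efficiency = 38.8 / 58.5 × 100

66.3248 %


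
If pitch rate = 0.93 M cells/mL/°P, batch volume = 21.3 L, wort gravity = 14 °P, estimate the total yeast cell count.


cells (billions) = rate · V_L · °P
cells = 0.93 · 21.3 · 14

277.3260 billion cells


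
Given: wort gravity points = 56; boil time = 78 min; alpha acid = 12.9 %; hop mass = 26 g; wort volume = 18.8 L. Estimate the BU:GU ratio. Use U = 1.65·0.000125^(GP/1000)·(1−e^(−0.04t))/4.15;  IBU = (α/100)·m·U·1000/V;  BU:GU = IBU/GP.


U = 1.65·0.000125^(56/1000)·(1−e^(−0.04·78))/4.15 = 0.2297
IBU = (12.9/100)·26·0.2297·1000/18.8 = 40.9878
BU:GU = 40.9878/56

0.7319


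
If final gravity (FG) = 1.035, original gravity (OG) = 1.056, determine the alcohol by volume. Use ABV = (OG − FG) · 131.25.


ABV = (1.056 − 1.035) · 131.25

2.7563 % ABV


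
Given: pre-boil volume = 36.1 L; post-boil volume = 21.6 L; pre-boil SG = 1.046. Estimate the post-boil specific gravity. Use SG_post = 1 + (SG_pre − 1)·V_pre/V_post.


pts_pre = (1.046 − 1)·1000 = 46.0000
pts_post = 46.0000·36.1/21.6 = 76.8796
SG_post = 1 + 76.8796/1000

1.0769


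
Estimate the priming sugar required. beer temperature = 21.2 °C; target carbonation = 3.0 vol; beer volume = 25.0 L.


residual = 14.695·(0.01821 + 0.09011·e^(−0.04·T));  sugar = (target − residual)·4.0·V
residual = 14.695·(0.01821 + 0.09011·e^(−0.04·21.2)) = 0.8347
sugar = (3.0 − 0.8347)·4.0·25.0

216.5302 g


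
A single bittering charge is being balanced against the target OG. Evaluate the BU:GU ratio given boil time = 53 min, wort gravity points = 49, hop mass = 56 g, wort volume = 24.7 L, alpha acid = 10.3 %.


U = 1.65·0.000125^(GP/1000)·(1−e^(−0.04t))/4.15;  IBU = (α/100)·m·U·1000/V;  BU:GU = IBU/GP
U = 1.65·0.000125^(49/1000)·(1−e^(−0.04·53))/4.15 = 0.2252
IBU = (10.3/100)·56·0.2252·1000/24.7 = 52.5993
BU:GU = 52.5993/49

1.0735


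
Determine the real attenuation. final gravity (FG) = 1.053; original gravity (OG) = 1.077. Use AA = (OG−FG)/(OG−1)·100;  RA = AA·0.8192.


AA = (1.077 − 1.053)/(1.077 − 1)·100 = 31.1688
RA = 31.1688·0.8192

25.5335 %


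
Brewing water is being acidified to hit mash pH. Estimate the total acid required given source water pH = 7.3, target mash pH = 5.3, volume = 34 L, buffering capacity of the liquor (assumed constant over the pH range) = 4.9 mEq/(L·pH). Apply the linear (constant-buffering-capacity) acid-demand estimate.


acid = buffering capacity · (pH_source − pH_target) · V
acid = 4.9 · (7.3 − 5.3) · 34

333.2000 mEq


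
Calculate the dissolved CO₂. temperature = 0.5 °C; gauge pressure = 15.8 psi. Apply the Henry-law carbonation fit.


vols = (P + 14.695)·(0.01821 + 0.09011·e^(−0.04·T))
vols = (15.8 + 14.695)·(0.01821 + 0.09011·e^(−0.04·0.5))

3.2488 volumes


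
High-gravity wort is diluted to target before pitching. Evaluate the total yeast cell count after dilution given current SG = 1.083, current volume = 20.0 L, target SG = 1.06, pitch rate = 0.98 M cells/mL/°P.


V_w = V·((SG_c−1)/(SG_t−1)−1);  °P = 259 − 259/SG_t;  cells = rate·(V+V_w)·°P
V_w = 20.0·((1.083−1)/(1.06−1)−1) = 7.6667
V_final = 20.0 + 7.6667 = 27.6667
°P = 259 − 259/1.06 = 14.6604
cells = 0.98·27.6667·14.6604

397.4917 billion cells


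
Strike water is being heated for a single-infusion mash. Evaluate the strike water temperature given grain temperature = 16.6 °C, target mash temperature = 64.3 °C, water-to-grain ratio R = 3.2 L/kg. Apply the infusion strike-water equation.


T_strike = (0.41/R)·(T_mash − T_grain) + T_mash
T_strike = (0.41/3.2)·(64.3 − 16.6) + 64.3

70.4116 °C


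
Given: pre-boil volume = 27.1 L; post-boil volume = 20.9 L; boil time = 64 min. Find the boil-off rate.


rate = (V_pre − V_post) / (t_min/60)
rate = (27.1 − 20.9) / (64/60)

5.8125 L/hr


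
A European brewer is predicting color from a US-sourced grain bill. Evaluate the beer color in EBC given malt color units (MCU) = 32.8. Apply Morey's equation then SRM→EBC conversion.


SRM = 1.4922·MCU^0.6859;  EBC = SRM·1.97
SRM = 1.4922·32.8^0.6859 = 16.3518
EBC = 16.3518·1.97

32.2130 EBC


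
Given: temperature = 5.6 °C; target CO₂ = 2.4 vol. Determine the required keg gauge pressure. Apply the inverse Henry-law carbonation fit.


psi = vols/(0.01821 + 0.09011·e^(−0.04·T)) − 14.695
psi = 2.4/(0.01821 + 0.09011·e^(−0.04·5.6)) − 14.695

11.9018 psi


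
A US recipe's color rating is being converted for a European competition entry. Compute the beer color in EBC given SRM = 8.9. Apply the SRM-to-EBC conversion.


EBC = SRM · 1.97
EBC = 8.9 · 1.97

17.5330 EBC


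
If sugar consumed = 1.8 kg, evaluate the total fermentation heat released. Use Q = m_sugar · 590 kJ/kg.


Q = 1.8 · 590

1062.0000 kJ


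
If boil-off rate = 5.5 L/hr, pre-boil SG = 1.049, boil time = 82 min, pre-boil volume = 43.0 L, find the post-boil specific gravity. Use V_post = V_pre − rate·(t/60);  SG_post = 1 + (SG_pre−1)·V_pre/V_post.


V_post = 43.0 − 5.5·(82/60) = 35.4833
SG_post = 1 + (1.049 − 1)·43.0/35.4833

1.0594


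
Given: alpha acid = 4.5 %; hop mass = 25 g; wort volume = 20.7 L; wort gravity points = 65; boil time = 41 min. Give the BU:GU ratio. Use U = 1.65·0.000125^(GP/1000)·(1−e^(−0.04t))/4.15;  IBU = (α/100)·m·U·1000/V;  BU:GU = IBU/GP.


U = 1.65·0.000125^(65/1000)·(1−e^(−0.04·41))/4.15 = 0.1787
IBU = (4.5/100)·25·0.1787·1000/20.7 = 9.7110
BU:GU = 9.7110/65

0.1494


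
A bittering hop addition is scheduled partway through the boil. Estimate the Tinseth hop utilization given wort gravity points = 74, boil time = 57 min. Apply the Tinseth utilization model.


U = 1.65·0.000125^(GP/1000) · (1 − e^(−0.04·t))/4.15
bigness = 1.65·0.000125^(74/1000) = 0.8485
boil_factor = (1 − e^(−0.04·57))/4.15 = 0.2163
U = 0.8485 · 0.2163

0.1835
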